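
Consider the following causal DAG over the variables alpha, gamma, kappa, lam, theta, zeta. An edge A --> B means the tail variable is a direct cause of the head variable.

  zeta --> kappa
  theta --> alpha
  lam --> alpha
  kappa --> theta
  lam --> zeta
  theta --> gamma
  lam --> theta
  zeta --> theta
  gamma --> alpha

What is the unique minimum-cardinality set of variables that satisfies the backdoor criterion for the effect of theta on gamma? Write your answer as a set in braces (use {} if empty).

Variables eligible for adjustment (non-descendants of theta, excluding theta and gamma): {kappa, lam, zeta}.
Backdoor paths from theta to gamma:
  P1: theta <- lam -> alpha <- gamma
  P2: theta <- zeta <- lam -> alpha <- gamma
  P3: theta <- kappa <- zeta <- lam -> alpha <- gamma
Each backdoor path contains an unconditioned collider, so every path is already blocked with the empty conditioning set:
  P1: blocked at collider alpha (neither it nor any descendant is in the conditioning set).
  P2: blocked at collider alpha (neither it nor any descendant is in the conditioning set).
  P3: blocked at collider alpha (neither it nor any descendant is in the conditioning set).
The empty set is therefore the unique smallest valid set.

{}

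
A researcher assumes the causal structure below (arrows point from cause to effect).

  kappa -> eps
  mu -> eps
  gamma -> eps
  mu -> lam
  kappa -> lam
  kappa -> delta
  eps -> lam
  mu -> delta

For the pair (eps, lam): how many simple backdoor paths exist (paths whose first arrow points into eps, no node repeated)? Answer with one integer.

4

A backdoor path from eps to lam is any simple undirected path whose first edge points into eps (i.e. leaves eps via a parent).
Parents of eps: {gamma, kappa, mu}.
Enumerating:
  P1: eps <- mu -> delta <- kappa -> lam
  P2: eps <- mu -> lam
  P3: eps <- kappa -> delta <- mu -> lam
  P4: eps <- kappa -> lam
That exhausts the simple backdoor paths. Count: 4.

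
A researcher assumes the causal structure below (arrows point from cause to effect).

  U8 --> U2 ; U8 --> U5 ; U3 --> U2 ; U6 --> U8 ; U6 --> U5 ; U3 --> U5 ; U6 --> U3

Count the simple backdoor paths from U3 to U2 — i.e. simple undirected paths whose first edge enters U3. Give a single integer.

2

A backdoor path from U3 to U2 is any simple undirected path whose first edge points into U3 (i.e. leaves U3 via a parent).
Parents of U3: {U6}.
Enumerating:
  P1: U3 <- U6 -> U8 -> U2
  P2: U3 <- U6 -> U5 <- U8 -> U2
That exhausts the simple backdoor paths. Count: 2.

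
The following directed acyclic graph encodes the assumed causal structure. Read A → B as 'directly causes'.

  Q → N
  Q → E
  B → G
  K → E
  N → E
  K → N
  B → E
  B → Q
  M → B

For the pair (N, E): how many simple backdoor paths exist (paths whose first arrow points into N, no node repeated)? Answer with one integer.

A backdoor path from N to E is any simple undirected path whose first edge points into N (i.e. leaves N via a parent).
Parents of N: {K, Q}.
Enumerating:
  P1: N <- K -> E
  P2: N <- Q <- B -> E
  P3: N <- Q -> E
That exhausts the simple backdoor paths. Count: 3.

3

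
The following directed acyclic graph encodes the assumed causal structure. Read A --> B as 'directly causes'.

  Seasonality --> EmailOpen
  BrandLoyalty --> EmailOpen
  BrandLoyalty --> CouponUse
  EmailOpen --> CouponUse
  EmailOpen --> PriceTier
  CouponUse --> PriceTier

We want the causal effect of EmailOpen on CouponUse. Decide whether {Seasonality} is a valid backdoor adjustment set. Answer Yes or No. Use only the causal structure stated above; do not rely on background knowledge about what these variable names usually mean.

Backdoor paths from EmailOpen to CouponUse (paths whose first edge points into EmailOpen):
  P1: EmailOpen <- BrandLoyalty -> CouponUse
Condition 1 (no descendant of EmailOpen in the set): holds — descendants of EmailOpen are {CouponUse, PriceTier}; none are in {Seasonality}.
Condition 2 (every backdoor path blocked by {Seasonality}):
  P1: open — no interior node is in the conditioning set.
{Seasonality} does not satisfy the backdoor criterion.

No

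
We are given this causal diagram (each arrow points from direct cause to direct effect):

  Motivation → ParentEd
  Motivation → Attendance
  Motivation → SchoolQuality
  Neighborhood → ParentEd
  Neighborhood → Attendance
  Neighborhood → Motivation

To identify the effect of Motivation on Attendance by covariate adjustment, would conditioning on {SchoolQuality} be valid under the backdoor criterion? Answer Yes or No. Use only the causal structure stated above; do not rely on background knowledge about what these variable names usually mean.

Backdoor paths from Motivation to Attendance (paths whose first edge points into Motivation):
  P1: Motivation <- Neighborhood -> Attendance
Condition 1 (no descendant of Motivation in the set): FAILS — SchoolQuality is a descendant of Motivation.
Condition 2 (every backdoor path blocked by {SchoolQuality}):
  P1: open — no interior node is in the conditioning set.
{SchoolQuality} does not satisfy the backdoor criterion.

No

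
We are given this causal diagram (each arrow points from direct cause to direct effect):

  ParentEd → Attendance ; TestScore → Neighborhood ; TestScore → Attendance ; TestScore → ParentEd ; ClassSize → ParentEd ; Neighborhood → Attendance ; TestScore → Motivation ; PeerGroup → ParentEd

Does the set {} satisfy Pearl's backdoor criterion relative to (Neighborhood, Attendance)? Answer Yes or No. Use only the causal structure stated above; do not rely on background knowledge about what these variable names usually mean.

No

Backdoor paths from Neighborhood to Attendance (paths whose first edge points into Neighborhood):
  P1: Neighborhood <- TestScore -> ParentEd -> Attendance
  P2: Neighborhood <- TestScore -> Attendance
Condition 1 (no descendant of Neighborhood in the set): holds — descendants of Neighborhood are {Attendance}; none are in {}.
Condition 2 (every backdoor path blocked by {}):
  P1: open — no interior node is in the conditioning set.
  P2: open — no interior node is in the conditioning set.
{} does not satisfy the backdoor criterion.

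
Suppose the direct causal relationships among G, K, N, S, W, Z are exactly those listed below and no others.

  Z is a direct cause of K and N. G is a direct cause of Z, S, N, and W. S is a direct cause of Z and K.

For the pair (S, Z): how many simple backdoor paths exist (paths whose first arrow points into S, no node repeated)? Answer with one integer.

2

A backdoor path from S to Z is any simple undirected path whose first edge points into S (i.e. leaves S via a parent).
Parents of S: {G}.
Enumerating:
  P1: S <- G -> Z
  P2: S <- G -> N <- Z
That exhausts the simple backdoor paths. Count: 2.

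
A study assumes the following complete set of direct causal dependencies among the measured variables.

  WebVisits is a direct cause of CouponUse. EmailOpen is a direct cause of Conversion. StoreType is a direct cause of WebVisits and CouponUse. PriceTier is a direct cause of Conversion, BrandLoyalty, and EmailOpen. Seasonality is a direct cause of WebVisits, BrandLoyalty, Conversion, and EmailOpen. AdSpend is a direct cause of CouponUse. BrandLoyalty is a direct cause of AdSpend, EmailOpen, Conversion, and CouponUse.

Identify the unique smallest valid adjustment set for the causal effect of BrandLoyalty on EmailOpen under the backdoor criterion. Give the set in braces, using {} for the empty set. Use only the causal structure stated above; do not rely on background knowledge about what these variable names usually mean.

{PriceTier, Seasonality}

Variables eligible for adjustment (non-descendants of BrandLoyalty, excluding BrandLoyalty and EmailOpen): {PriceTier, Seasonality, StoreType, WebVisits}.
Backdoor paths from BrandLoyalty to EmailOpen:
  P1: BrandLoyalty <- Seasonality -> EmailOpen
  P2: BrandLoyalty <- Seasonality -> Conversion <- PriceTier -> EmailOpen
  P3: BrandLoyalty <- Seasonality -> Conversion <- EmailOpen
  P4: BrandLoyalty <- PriceTier -> EmailOpen
  P5: BrandLoyalty <- PriceTier -> Conversion <- Seasonality -> EmailOpen
  P6: BrandLoyalty <- PriceTier -> Conversion <- EmailOpen
The empty set is not sufficient: P1 (BrandLoyalty <- Seasonality -> EmailOpen) has no collider blocking it and no conditioned non-collider, so it is open.
Try {PriceTier, Seasonality}:
  P1: blocked at fork node Seasonality ∈ conditioning set.
  P2: blocked at fork node Seasonality ∈ conditioning set.
  P3: blocked at fork node Seasonality ∈ conditioning set.
  P4: blocked at fork node PriceTier ∈ conditioning set.
  P5: blocked at fork node PriceTier ∈ conditioning set.
  P6: blocked at fork node PriceTier ∈ conditioning set.
{PriceTier, Seasonality} contains no descendant of BrandLoyalty and blocks every backdoor path.
Every element of {PriceTier, Seasonality} is needed (dropping PriceTier leaves P4 open; dropping Seasonality leaves P1 open), so no proper subset is valid.
Among all size-2 subsets of the eligible variables, only {PriceTier, Seasonality} blocks every backdoor path, so it is the unique smallest valid adjustment set.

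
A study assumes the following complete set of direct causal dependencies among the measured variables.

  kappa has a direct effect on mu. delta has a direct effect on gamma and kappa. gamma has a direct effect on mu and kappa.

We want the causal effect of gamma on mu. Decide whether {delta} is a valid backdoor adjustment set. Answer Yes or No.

Backdoor paths from gamma to mu (paths whose first edge points into gamma):
  P1: gamma <- delta -> kappa -> mu
Condition 1 (no descendant of gamma in the set): holds — descendants of gamma are {kappa, mu}; none are in {delta}.
Condition 2 (every backdoor path blocked by {delta}):
  P1: blocked at fork node delta ∈ conditioning set.
{delta} satisfies the backdoor criterion.

Yes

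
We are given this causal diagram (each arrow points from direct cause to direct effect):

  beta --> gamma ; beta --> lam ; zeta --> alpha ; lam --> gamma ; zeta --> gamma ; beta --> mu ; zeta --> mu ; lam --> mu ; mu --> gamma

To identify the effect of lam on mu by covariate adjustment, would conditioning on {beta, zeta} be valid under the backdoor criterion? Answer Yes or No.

Yes

Backdoor paths from lam to mu (paths whose first edge points into lam):
  P1: lam <- beta -> mu
  P2: lam <- beta -> gamma <- zeta -> mu
  P3: lam <- beta -> gamma <- mu
Condition 1 (no descendant of lam in the set): holds — descendants of lam are {gamma, mu}; none are in {beta, zeta}.
Condition 2 (every backdoor path blocked by {beta, zeta}):
  P1: blocked at fork node beta ∈ conditioning set.
  P2: blocked at fork node beta ∈ conditioning set.
  P3: blocked at fork node beta ∈ conditioning set.
{beta, zeta} satisfies the backdoor criterion.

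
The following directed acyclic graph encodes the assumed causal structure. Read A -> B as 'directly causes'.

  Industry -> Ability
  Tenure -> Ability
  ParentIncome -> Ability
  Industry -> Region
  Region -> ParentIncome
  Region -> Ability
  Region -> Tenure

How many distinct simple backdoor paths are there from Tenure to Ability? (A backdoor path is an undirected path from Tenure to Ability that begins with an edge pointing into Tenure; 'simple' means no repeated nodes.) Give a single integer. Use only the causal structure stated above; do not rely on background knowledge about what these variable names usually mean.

A backdoor path from Tenure to Ability is any simple undirected path whose first edge points into Tenure (i.e. leaves Tenure via a parent).
Parents of Tenure: {Region}.
Enumerating:
  P1: Tenure <- Region <- Industry -> Ability
  P2: Tenure <- Region -> ParentIncome -> Ability
  P3: Tenure <- Region -> Ability
That exhausts the simple backdoor paths. Count: 3.

3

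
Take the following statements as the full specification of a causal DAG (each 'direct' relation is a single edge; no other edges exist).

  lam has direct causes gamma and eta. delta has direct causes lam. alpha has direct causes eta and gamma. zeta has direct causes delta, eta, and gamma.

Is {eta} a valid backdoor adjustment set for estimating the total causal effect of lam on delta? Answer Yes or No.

Yes

Backdoor paths from lam to delta (paths whose first edge points into lam):
  P1: lam <- eta -> zeta <- delta
  P2: lam <- eta -> alpha <- gamma -> zeta <- delta
  P3: lam <- gamma -> zeta <- delta
  P4: lam <- gamma -> alpha <- eta -> zeta <- delta
Condition 1 (no descendant of lam in the set): holds — descendants of lam are {delta, zeta}; none are in {eta}.
Condition 2 (every backdoor path blocked by {eta}):
  P1: blocked at fork node eta ∈ conditioning set.
  P2: blocked at fork node eta ∈ conditioning set.
  P3: blocked at collider zeta (neither it nor any descendant is in the conditioning set).
  P4: blocked at collider alpha (neither it nor any descendant is in the conditioning set).
{eta} satisfies the backdoor criterion.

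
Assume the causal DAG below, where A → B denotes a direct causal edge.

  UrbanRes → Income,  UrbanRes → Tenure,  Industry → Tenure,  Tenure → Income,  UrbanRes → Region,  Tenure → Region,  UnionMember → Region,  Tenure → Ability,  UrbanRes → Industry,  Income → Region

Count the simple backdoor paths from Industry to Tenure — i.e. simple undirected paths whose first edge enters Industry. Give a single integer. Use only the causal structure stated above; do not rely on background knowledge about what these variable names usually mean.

5

A backdoor path from Industry to Tenure is any simple undirected path whose first edge points into Industry (i.e. leaves Industry via a parent).
Parents of Industry: {UrbanRes}.
Enumerating:
  P1: Industry <- UrbanRes -> Tenure
  P2: Industry <- UrbanRes -> Income <- Tenure
  P3: Industry <- UrbanRes -> Income -> Region <- Tenure
  P4: Industry <- UrbanRes -> Region <- Tenure
  P5: Industry <- UrbanRes -> Region <- Income <- Tenure
That exhausts the simple backdoor paths. Count: 5.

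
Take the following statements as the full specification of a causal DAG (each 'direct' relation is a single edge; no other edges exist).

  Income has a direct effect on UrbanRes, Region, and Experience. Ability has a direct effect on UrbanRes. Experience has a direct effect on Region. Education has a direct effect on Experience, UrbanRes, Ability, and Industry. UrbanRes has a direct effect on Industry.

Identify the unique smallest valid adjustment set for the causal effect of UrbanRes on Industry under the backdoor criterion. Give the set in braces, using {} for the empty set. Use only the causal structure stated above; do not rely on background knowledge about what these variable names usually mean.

Variables eligible for adjustment (non-descendants of UrbanRes, excluding UrbanRes and Industry): {Ability, Education, Experience, Income, Region}.
Backdoor paths from UrbanRes to Industry:
  P1: UrbanRes <- Education -> Industry
  P2: UrbanRes <- Income -> Experience <- Education -> Industry
  P3: UrbanRes <- Income -> Region <- Experience <- Education -> Industry
  P4: UrbanRes <- Ability <- Education -> Industry
The empty set is not sufficient: P1 (UrbanRes <- Education -> Industry) has no collider blocking it and no conditioned non-collider, so it is open.
Try {Education}:
  P1: blocked at fork node Education ∈ conditioning set.
  P2: blocked at collider Experience (neither it nor any descendant is in the conditioning set).
  P3: blocked at collider Region (neither it nor any descendant is in the conditioning set).
  P4: blocked at fork node Education ∈ conditioning set.
{Education} contains no descendant of UrbanRes and blocks every backdoor path.
No other singleton works — e.g. {Income} leaves P1 open — so {Education} is the unique smallest valid adjustment set.

{Education}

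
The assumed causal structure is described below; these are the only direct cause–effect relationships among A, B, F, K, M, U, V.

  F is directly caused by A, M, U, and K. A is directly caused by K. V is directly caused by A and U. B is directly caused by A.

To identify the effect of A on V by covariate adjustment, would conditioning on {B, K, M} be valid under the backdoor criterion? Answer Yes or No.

Backdoor paths from A to V (paths whose first edge points into A):
  P1: A <- K -> F <- U -> V
Condition 1 (no descendant of A in the set): FAILS — B is a descendant of A.
Condition 2 (every backdoor path blocked by {B, K, M}):
  P1: blocked at fork node K ∈ conditioning set.
{B, K, M} does not satisfy the backdoor criterion.

No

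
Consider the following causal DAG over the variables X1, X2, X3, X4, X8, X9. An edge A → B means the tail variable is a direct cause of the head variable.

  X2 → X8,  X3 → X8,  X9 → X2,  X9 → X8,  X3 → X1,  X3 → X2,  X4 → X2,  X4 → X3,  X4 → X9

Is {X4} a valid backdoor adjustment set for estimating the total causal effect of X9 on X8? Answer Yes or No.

Backdoor paths from X9 to X8 (paths whose first edge points into X9):
  P1: X9 <- X4 -> X3 -> X2 -> X8
  P2: X9 <- X4 -> X3 -> X8
  P3: X9 <- X4 -> X2 <- X3 -> X8
  P4: X9 <- X4 -> X2 -> X8
Condition 1 (no descendant of X9 in the set): holds — descendants of X9 are {X2, X8}; none are in {X4}.
Condition 2 (every backdoor path blocked by {X4}):
  P1: blocked at fork node X4 ∈ conditioning set.
  P2: blocked at fork node X4 ∈ conditioning set.
  P3: blocked at fork node X4 ∈ conditioning set.
  P4: blocked at fork node X4 ∈ conditioning set.
{X4} satisfies the backdoor criterion.

Yes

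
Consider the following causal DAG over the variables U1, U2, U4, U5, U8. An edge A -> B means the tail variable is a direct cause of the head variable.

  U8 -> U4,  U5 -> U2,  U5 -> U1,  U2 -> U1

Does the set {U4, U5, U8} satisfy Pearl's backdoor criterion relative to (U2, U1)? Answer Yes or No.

Yes

Backdoor paths from U2 to U1 (paths whose first edge points into U2):
  P1: U2 <- U5 -> U1
Condition 1 (no descendant of U2 in the set): holds — descendants of U2 are {U1}; none are in {U4, U5, U8}.
Condition 2 (every backdoor path blocked by {U4, U5, U8}):
  P1: blocked at fork node U5 ∈ conditioning set.
{U4, U5, U8} satisfies the backdoor criterion.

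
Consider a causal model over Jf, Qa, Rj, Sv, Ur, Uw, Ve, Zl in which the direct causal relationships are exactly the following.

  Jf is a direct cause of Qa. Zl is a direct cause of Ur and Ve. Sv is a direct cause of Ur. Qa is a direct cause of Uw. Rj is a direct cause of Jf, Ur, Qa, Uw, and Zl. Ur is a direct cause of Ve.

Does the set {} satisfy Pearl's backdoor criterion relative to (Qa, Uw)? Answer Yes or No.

Backdoor paths from Qa to Uw (paths whose first edge points into Qa):
  P1: Qa <- Rj -> Uw
  P2: Qa <- Jf <- Rj -> Uw
Condition 1 (no descendant of Qa in the set): holds — descendants of Qa are {Uw}; none are in {}.
Condition 2 (every backdoor path blocked by {}):
  P1: open — no interior node is in the conditioning set.
  P2: open — no interior node is in the conditioning set.
{} does not satisfy the backdoor criterion.

No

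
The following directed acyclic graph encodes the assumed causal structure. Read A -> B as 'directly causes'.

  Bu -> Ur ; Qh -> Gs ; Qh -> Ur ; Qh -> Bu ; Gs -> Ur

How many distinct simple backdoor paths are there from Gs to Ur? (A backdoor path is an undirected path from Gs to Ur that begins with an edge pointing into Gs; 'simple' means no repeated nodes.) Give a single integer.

2

A backdoor path from Gs to Ur is any simple undirected path whose first edge points into Gs (i.e. leaves Gs via a parent).
Parents of Gs: {Qh}.
Enumerating:
  P1: Gs <- Qh -> Bu -> Ur
  P2: Gs <- Qh -> Ur
That exhausts the simple backdoor paths. Count: 2.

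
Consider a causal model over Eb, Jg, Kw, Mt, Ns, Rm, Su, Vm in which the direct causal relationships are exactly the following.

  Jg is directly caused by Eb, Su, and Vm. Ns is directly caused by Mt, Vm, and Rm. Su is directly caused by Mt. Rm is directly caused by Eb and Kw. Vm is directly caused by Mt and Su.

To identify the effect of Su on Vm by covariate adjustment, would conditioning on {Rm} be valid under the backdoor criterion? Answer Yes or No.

No

Backdoor paths from Su to Vm (paths whose first edge points into Su):
  P1: Su <- Mt -> Vm
  P2: Su <- Mt -> Ns <- Vm
  P3: Su <- Mt -> Ns <- Rm <- Eb -> Jg <- Vm
Condition 1 (no descendant of Su in the set): holds — descendants of Su are {Jg, Ns, Vm}; none are in {Rm}.
Condition 2 (every backdoor path blocked by {Rm}):
  P1: open — no interior node is in the conditioning set.
  P2: blocked at collider Ns (neither it nor any descendant is in the conditioning set).
  P3: blocked at collider Ns (neither it nor any descendant is in the conditioning set).
{Rm} does not satisfy the backdoor criterion.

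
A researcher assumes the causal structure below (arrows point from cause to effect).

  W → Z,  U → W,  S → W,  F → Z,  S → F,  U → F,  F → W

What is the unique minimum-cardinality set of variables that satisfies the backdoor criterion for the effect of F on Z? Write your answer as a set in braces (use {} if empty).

Variables eligible for adjustment (non-descendants of F, excluding F and Z): {S, U}.
Backdoor paths from F to Z:
  P1: F <- U -> W -> Z
  P2: F <- S -> W -> Z
The empty set is not sufficient: P1 (F <- U -> W -> Z) has no collider blocking it and no conditioned non-collider, so it is open.
Try {S, U}:
  P1: blocked at fork node U ∈ conditioning set.
  P2: blocked at fork node S ∈ conditioning set.
{S, U} contains no descendant of F and blocks every backdoor path.
Every element of {S, U} is needed (dropping S leaves P2 open; dropping U leaves P1 open), so no proper subset is valid.
Among all size-2 subsets of the eligible variables, only {S, U} blocks every backdoor path, so it is the unique smallest valid adjustment set.

{S, U}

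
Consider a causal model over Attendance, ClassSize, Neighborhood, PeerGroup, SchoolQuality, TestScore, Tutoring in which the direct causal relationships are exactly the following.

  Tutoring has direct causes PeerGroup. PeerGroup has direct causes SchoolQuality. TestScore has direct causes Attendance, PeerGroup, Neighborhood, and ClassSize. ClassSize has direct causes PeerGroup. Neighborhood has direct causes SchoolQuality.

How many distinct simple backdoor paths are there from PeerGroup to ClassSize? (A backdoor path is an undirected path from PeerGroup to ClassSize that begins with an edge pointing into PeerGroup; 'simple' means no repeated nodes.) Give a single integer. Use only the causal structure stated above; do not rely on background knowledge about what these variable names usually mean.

A backdoor path from PeerGroup to ClassSize is any simple undirected path whose first edge points into PeerGroup (i.e. leaves PeerGroup via a parent).
Parents of PeerGroup: {SchoolQuality}.
Enumerating:
  P1: PeerGroup <- SchoolQuality -> Neighborhood -> TestScore <- ClassSize
That exhausts the simple backdoor paths. Count: 1.

1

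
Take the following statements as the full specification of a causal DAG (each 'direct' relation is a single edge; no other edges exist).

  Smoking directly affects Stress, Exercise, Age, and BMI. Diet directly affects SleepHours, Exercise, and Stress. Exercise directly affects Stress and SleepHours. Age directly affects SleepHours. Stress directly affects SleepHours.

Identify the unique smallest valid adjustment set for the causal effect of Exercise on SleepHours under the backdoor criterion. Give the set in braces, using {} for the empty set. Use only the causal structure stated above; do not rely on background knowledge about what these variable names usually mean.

Variables eligible for adjustment (non-descendants of Exercise, excluding Exercise and SleepHours): {Age, BMI, Diet, Smoking}.
Backdoor paths from Exercise to SleepHours:
  P1: Exercise <- Smoking -> Age -> SleepHours
  P2: Exercise <- Smoking -> Stress <- Diet -> SleepHours
  P3: Exercise <- Smoking -> Stress -> SleepHours
  P4: Exercise <- Diet -> Stress <- Smoking -> Age -> SleepHours
  P5: Exercise <- Diet -> Stress -> SleepHours
  P6: Exercise <- Diet -> SleepHours
The empty set is not sufficient: P1 (Exercise <- Smoking -> Age -> SleepHours) has no collider blocking it and no conditioned non-collider, so it is open.
Try {Diet, Smoking}:
  P1: blocked at fork node Smoking ∈ conditioning set.
  P2: blocked at fork node Smoking ∈ conditioning set.
  P3: blocked at fork node Smoking ∈ conditioning set.
  P4: blocked at fork node Diet ∈ conditioning set.
  P5: blocked at fork node Diet ∈ conditioning set.
  P6: blocked at fork node Diet ∈ conditioning set.
{Diet, Smoking} contains no descendant of Exercise and blocks every backdoor path.
Every element of {Diet, Smoking} is needed (dropping Diet leaves P5 open; dropping Smoking leaves P1 open), so no proper subset is valid.
Among all size-2 subsets of the eligible variables, only {Diet, Smoking} blocks every backdoor path, so it is the unique smallest valid adjustment set.

{Diet, Smoking}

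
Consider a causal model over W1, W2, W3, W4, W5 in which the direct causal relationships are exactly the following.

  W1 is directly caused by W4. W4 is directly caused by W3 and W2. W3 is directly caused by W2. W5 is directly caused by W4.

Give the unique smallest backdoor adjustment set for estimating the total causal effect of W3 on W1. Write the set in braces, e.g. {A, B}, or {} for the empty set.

Variables eligible for adjustment (non-descendants of W3, excluding W3 and W1): {W2}.
Backdoor paths from W3 to W1:
  P1: W3 <- W2 -> W4 -> W1
The empty set is not sufficient: P1 (W3 <- W2 -> W4 -> W1) has no collider blocking it and no conditioned non-collider, so it is open.
Try {W2}:
  P1: blocked at fork node W2 ∈ conditioning set.
{W2} contains no descendant of W3 and blocks every backdoor path.
{W2} is the unique smallest valid adjustment set.

{W2}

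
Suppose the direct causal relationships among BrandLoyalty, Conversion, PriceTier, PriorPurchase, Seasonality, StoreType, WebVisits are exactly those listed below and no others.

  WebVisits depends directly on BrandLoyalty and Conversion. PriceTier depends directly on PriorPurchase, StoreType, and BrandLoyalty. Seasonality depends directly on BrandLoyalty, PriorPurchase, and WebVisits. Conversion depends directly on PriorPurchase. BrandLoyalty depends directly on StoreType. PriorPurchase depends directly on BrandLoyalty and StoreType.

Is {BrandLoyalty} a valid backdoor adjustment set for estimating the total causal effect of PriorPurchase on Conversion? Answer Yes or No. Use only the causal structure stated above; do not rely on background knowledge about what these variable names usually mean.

Yes

Backdoor paths from PriorPurchase to Conversion (paths whose first edge points into PriorPurchase):
  P1: PriorPurchase <- StoreType -> BrandLoyalty -> WebVisits <- Conversion
  P2: PriorPurchase <- StoreType -> BrandLoyalty -> Seasonality <- WebVisits <- Conversion
  P3: PriorPurchase <- StoreType -> PriceTier <- BrandLoyalty -> WebVisits <- Conversion
  P4: PriorPurchase <- StoreType -> PriceTier <- BrandLoyalty -> Seasonality <- WebVisits <- Conversion
  P5: PriorPurchase <- BrandLoyalty -> WebVisits <- Conversion
  P6: PriorPurchase <- BrandLoyalty -> Seasonality <- WebVisits <- Conversion
Condition 1 (no descendant of PriorPurchase in the set): holds — descendants of PriorPurchase are {Conversion, PriceTier, Seasonality, WebVisits}; none are in {BrandLoyalty}.
Condition 2 (every backdoor path blocked by {BrandLoyalty}):
  P1: blocked at chain node BrandLoyalty ∈ conditioning set.
  P2: blocked at chain node BrandLoyalty ∈ conditioning set.
  P3: blocked at collider PriceTier (neither it nor any descendant is in the conditioning set).
  P4: blocked at collider PriceTier (neither it nor any descendant is in the conditioning set).
  P5: blocked at fork node BrandLoyalty ∈ conditioning set.
  P6: blocked at fork node BrandLoyalty ∈ conditioning set.
{BrandLoyalty} satisfies the backdoor criterion.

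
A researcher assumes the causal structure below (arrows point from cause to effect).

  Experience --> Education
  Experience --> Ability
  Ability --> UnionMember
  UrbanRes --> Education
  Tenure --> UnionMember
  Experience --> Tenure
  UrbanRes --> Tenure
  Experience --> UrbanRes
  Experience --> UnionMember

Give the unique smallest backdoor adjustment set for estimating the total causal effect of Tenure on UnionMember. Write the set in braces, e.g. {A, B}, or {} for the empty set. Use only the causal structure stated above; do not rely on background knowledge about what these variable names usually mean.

Variables eligible for adjustment (non-descendants of Tenure, excluding Tenure and UnionMember): {Ability, Education, Experience, UrbanRes}.
Backdoor paths from Tenure to UnionMember:
  P1: Tenure <- Experience -> Ability -> UnionMember
  P2: Tenure <- Experience -> UnionMember
  P3: Tenure <- UrbanRes <- Experience -> Ability -> UnionMember
  P4: Tenure <- UrbanRes <- Experience -> UnionMember
  P5: Tenure <- UrbanRes -> Education <- Experience -> Ability -> UnionMember
  P6: Tenure <- UrbanRes -> Education <- Experience -> UnionMember
The empty set is not sufficient: P1 (Tenure <- Experience -> Ability -> UnionMember) has no collider blocking it and no conditioned non-collider, so it is open.
Try {Experience}:
  P1: blocked at fork node Experience ∈ conditioning set.
  P2: blocked at fork node Experience ∈ conditioning set.
  P3: blocked at fork node Experience ∈ conditioning set.
  P4: blocked at fork node Experience ∈ conditioning set.
  P5: blocked at collider Education (neither it nor any descendant is in the conditioning set).
  P6: blocked at collider Education (neither it nor any descendant is in the conditioning set).
{Experience} contains no descendant of Tenure and blocks every backdoor path.
No other singleton works — e.g. {Ability} leaves P2 open — so {Experience} is the unique smallest valid adjustment set.

{Experience}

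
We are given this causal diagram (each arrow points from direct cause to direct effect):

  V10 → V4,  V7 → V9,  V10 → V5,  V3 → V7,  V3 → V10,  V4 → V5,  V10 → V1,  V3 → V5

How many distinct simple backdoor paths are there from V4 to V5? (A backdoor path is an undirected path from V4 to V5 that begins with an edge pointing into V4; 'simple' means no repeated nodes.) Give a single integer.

A backdoor path from V4 to V5 is any simple undirected path whose first edge points into V4 (i.e. leaves V4 via a parent).
Parents of V4: {V10}.
Enumerating:
  P1: V4 <- V10 <- V3 -> V5
  P2: V4 <- V10 -> V5
That exhausts the simple backdoor paths. Count: 2.

2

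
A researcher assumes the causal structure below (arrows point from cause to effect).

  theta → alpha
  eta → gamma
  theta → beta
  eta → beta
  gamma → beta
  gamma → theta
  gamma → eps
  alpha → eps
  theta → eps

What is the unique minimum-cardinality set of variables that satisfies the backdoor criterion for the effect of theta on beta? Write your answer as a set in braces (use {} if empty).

{gamma}

Variables eligible for adjustment (non-descendants of theta, excluding theta and beta): {eta, gamma}.
Backdoor paths from theta to beta:
  P1: theta <- gamma <- eta -> beta
  P2: theta <- gamma -> beta
The empty set is not sufficient: P1 (theta <- gamma <- eta -> beta) has no collider blocking it and no conditioned non-collider, so it is open.
Try {gamma}:
  P1: blocked at chain node gamma ∈ conditioning set.
  P2: blocked at fork node gamma ∈ conditioning set.
{gamma} contains no descendant of theta and blocks every backdoor path.
No other singleton works — e.g. {eta} leaves P2 open — so {gamma} is the unique smallest valid adjustment set.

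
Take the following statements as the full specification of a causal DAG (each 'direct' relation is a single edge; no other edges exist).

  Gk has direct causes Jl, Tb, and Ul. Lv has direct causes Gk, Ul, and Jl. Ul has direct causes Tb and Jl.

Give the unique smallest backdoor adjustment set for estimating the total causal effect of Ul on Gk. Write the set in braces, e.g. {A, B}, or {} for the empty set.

{Jl, Tb}

Variables eligible for adjustment (non-descendants of Ul, excluding Ul and Gk): {Jl, Tb}.
Backdoor paths from Ul to Gk:
  P1: Ul <- Tb -> Gk
  P2: Ul <- Jl -> Gk
  P3: Ul <- Jl -> Lv <- Gk
The empty set is not sufficient: P1 (Ul <- Tb -> Gk) has no collider blocking it and no conditioned non-collider, so it is open.
Try {Jl, Tb}:
  P1: blocked at fork node Tb ∈ conditioning set.
  P2: blocked at fork node Jl ∈ conditioning set.
  P3: blocked at fork node Jl ∈ conditioning set.
{Jl, Tb} contains no descendant of Ul and blocks every backdoor path.
Every element of {Jl, Tb} is needed (dropping Jl leaves P2 open; dropping Tb leaves P1 open), so no proper subset is valid.
Among all size-2 subsets of the eligible variables, only {Jl, Tb} blocks every backdoor path, so it is the unique smallest valid adjustment set.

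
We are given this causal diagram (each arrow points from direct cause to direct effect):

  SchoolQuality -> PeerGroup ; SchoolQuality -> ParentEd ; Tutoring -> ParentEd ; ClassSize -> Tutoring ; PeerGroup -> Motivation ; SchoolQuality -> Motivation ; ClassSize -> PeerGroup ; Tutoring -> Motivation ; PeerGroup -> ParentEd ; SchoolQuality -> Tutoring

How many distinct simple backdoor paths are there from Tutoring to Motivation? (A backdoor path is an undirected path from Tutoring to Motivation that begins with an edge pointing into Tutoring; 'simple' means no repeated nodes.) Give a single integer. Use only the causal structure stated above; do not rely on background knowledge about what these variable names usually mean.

A backdoor path from Tutoring to Motivation is any simple undirected path whose first edge points into Tutoring (i.e. leaves Tutoring via a parent).
Parents of Tutoring: {ClassSize, SchoolQuality}.
Enumerating:
  P1: Tutoring <- ClassSize -> PeerGroup <- SchoolQuality -> Motivation
  P2: Tutoring <- ClassSize -> PeerGroup -> ParentEd <- SchoolQuality -> Motivation
  P3: Tutoring <- ClassSize -> PeerGroup -> Motivation
  P4: Tutoring <- SchoolQuality -> PeerGroup -> Motivation
  P5: Tutoring <- SchoolQuality -> ParentEd <- PeerGroup -> Motivation
  P6: Tutoring <- SchoolQuality -> Motivation
That exhausts the simple backdoor paths. Count: 6.

6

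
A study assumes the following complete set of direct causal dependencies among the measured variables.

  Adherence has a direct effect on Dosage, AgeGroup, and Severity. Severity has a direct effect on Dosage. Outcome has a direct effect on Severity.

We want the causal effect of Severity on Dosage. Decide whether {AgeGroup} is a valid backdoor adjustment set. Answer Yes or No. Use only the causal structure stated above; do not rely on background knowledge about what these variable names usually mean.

Backdoor paths from Severity to Dosage (paths whose first edge points into Severity):
  P1: Severity <- Adherence -> Dosage
Condition 1 (no descendant of Severity in the set): holds — descendants of Severity are {Dosage}; none are in {AgeGroup}.
Condition 2 (every backdoor path blocked by {AgeGroup}):
  P1: open — no interior node is in the conditioning set.
{AgeGroup} does not satisfy the backdoor criterion.

No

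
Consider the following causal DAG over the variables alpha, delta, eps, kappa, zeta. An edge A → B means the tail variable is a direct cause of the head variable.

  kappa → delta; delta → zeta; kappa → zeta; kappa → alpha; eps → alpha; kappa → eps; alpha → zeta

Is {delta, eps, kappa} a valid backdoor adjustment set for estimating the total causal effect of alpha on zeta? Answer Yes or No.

Yes

Backdoor paths from alpha to zeta (paths whose first edge points into alpha):
  P1: alpha <- kappa -> delta -> zeta
  P2: alpha <- kappa -> zeta
  P3: alpha <- eps <- kappa -> delta -> zeta
  P4: alpha <- eps <- kappa -> zeta
Condition 1 (no descendant of alpha in the set): holds — descendants of alpha are {zeta}; none are in {delta, eps, kappa}.
Condition 2 (every backdoor path blocked by {delta, eps, kappa}):
  P1: blocked at fork node kappa ∈ conditioning set.
  P2: blocked at fork node kappa ∈ conditioning set.
  P3: blocked at chain node eps ∈ conditioning set.
  P4: blocked at chain node eps ∈ conditioning set.
{delta, eps, kappa} satisfies the backdoor criterion.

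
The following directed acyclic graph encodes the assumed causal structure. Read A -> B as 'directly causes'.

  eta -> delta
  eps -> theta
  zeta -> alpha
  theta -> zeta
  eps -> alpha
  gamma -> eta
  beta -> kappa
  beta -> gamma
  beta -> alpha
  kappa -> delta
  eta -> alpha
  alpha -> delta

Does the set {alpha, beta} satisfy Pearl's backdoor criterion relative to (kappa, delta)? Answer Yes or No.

Yes

Backdoor paths from kappa to delta (paths whose first edge points into kappa):
  P1: kappa <- beta -> gamma -> eta -> alpha -> delta
  P2: kappa <- beta -> gamma -> eta -> delta
  P3: kappa <- beta -> alpha <- eta -> delta
  P4: kappa <- beta -> alpha -> delta
Condition 1 (no descendant of kappa in the set): holds — descendants of kappa are {delta}; none are in {alpha, beta}.
Condition 2 (every backdoor path blocked by {alpha, beta}):
  P1: blocked at fork node beta ∈ conditioning set.
  P2: blocked at fork node beta ∈ conditioning set.
  P3: blocked at fork node beta ∈ conditioning set.
  P4: blocked at fork node beta ∈ conditioning set.
{alpha, beta} satisfies the backdoor criterion.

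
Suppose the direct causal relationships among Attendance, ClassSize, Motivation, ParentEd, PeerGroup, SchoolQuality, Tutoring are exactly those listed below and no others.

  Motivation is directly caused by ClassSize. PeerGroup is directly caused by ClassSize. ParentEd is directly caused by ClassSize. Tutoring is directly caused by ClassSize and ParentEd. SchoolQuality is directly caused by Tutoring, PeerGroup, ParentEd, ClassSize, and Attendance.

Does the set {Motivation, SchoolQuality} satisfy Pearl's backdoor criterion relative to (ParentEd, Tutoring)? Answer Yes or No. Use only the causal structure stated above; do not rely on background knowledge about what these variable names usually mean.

Backdoor paths from ParentEd to Tutoring (paths whose first edge points into ParentEd):
  P1: ParentEd <- ClassSize -> PeerGroup -> SchoolQuality <- Tutoring
  P2: ParentEd <- ClassSize -> Tutoring
  P3: ParentEd <- ClassSize -> SchoolQuality <- Tutoring
Condition 1 (no descendant of ParentEd in the set): FAILS — SchoolQuality is a descendant of ParentEd.
Condition 2 (every backdoor path blocked by {Motivation, SchoolQuality}):
  P1: open — collider(s) SchoolQuality are conditioned on (or have a conditioned descendant) and no non-collider on the path is in the set.
  P2: open — no interior node is in the conditioning set.
  P3: open — collider(s) SchoolQuality are conditioned on (or have a conditioned descendant) and no non-collider on the path is in the set.
{Motivation, SchoolQuality} does not satisfy the backdoor criterion.

No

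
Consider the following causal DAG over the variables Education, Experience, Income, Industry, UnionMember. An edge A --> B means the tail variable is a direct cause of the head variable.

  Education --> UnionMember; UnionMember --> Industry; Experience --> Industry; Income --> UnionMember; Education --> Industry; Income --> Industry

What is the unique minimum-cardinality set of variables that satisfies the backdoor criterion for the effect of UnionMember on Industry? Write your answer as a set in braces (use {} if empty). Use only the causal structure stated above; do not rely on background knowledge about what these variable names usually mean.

{Education, Income}

Variables eligible for adjustment (non-descendants of UnionMember, excluding UnionMember and Industry): {Education, Experience, Income}.
Backdoor paths from UnionMember to Industry:
  P1: UnionMember <- Income -> Industry
  P2: UnionMember <- Education -> Industry
The empty set is not sufficient: P1 (UnionMember <- Income -> Industry) has no collider blocking it and no conditioned non-collider, so it is open.
Try {Education, Income}:
  P1: blocked at fork node Income ∈ conditioning set.
  P2: blocked at fork node Education ∈ conditioning set.
{Education, Income} contains no descendant of UnionMember and blocks every backdoor path.
Every element of {Education, Income} is needed (dropping Education leaves P2 open; dropping Income leaves P1 open), so no proper subset is valid.
Among all size-2 subsets of the eligible variables, only {Education, Income} blocks every backdoor path, so it is the unique smallest valid adjustment set.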